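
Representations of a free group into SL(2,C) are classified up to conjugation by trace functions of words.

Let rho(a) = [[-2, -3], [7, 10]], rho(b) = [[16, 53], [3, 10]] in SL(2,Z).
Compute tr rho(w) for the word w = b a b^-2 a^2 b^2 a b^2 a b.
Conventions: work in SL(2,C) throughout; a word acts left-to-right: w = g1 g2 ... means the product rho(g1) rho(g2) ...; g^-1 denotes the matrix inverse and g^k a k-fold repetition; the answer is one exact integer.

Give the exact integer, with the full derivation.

rho(b) = [[16, 53], [3, 10]]
... * rho(a) = [[-2, -3], [7, 10]]  ->  [[339, 482], [64, 91]]
... * rho(b^-1) = [[10, -53], [-3, 16]]  ->  [[1944, -10255], [367, -1936]]
... * rho(b^-1) = [[10, -53], [-3, 16]]  ->  [[50205, -267112], [9478, -50427]]
... * rho(a) = [[-2, -3], [7, 10]]  ->  [[-1970194, -2821735], [-371945, -532704]]
... * rho(a) = [[-2, -3], [7, 10]]  ->  [[-15811757, -22306768], [-2985038, -4211205]]
... * rho(b) = [[16, 53], [3, 10]]  ->  [[-319908416, -1061090801], [-60394223, -200319064]]
... * rho(b) = [[16, 53], [3, 10]]  ->  [[-8301807059, -27566054058], [-1567264760, -5204084459]]
... * rho(a) = [[-2, -3], [7, 10]]  ->  [[-176358764288, -250755119403], [-33294061693, -47339050310]]
... * rho(b) = [[16, 53], [3, 10]]  ->  [[-3574005586817, -11854565701294], [-674722138018, -2237975772829]]
... * rho(b) = [[16, 53], [3, 10]]  ->  [[-92747786492954, -307967953114241], [-17509481526775, -58140031043244]]
... * rho(a) = [[-2, -3], [7, 10]]  ->  [[-1970280098813779, -2801436171663548], [-371961254249158, -528871865852115]]
... * rho(b) = [[16, 53], [3, 10]]  ->  [[-39928790096011108, -132439206953765767], [-7537995665542873, -25002665133726524]]
tr = -39928790096011108 + -25002665133726524 = -64931455229737632

-64931455229737632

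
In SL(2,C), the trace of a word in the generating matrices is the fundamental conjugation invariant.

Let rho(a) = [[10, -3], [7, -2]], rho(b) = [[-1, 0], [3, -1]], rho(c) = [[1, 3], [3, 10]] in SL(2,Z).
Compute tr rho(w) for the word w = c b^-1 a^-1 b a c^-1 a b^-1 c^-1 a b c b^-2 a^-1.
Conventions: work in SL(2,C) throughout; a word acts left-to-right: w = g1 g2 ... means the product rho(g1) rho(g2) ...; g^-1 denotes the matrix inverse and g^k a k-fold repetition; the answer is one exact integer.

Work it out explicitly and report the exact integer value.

rho(c) = [[1, 3], [3, 10]]
... * rho(b^-1) = [[-1, 0], [-3, -1]]  ->  [[-10, -3], [-33, -10]]
... * rho(a^-1) = [[-2, 3], [-7, 10]]  ->  [[41, -60], [136, -199]]
... * rho(b) = [[-1, 0], [3, -1]]  ->  [[-221, 60], [-733, 199]]
... * rho(a) = [[10, -3], [7, -2]]  ->  [[-1790, 543], [-5937, 1801]]
... * rho(c^-1) = [[10, -3], [-3, 1]]  ->  [[-19529, 5913], [-64773, 19612]]
... * rho(a) = [[10, -3], [7, -2]]  ->  [[-153899, 46761], [-510446, 155095]]
... * rho(b^-1) = [[-1, 0], [-3, -1]]  ->  [[13616, -46761], [45161, -155095]]
... * rho(c^-1) = [[10, -3], [-3, 1]]  ->  [[276443, -87609], [916895, -290578]]
... * rho(a) = [[10, -3], [7, -2]]  ->  [[2151167, -654111], [7134904, -2169529]]
... * rho(b) = [[-1, 0], [3, -1]]  ->  [[-4113500, 654111], [-13643491, 2169529]]
... * rho(c) = [[1, 3], [3, 10]]  ->  [[-2151167, -5799390], [-7134904, -19235183]]
... * rho(b^-1) = [[-1, 0], [-3, -1]]  ->  [[19549337, 5799390], [64840453, 19235183]]
... * rho(b^-1) = [[-1, 0], [-3, -1]]  ->  [[-36947507, -5799390], [-122546002, -19235183]]
... * rho(a^-1) = [[-2, 3], [-7, 10]]  ->  [[114490744, -168836421], [379738285, -559989836]]
tr = 114490744 + -559989836 = -445499092

-445499092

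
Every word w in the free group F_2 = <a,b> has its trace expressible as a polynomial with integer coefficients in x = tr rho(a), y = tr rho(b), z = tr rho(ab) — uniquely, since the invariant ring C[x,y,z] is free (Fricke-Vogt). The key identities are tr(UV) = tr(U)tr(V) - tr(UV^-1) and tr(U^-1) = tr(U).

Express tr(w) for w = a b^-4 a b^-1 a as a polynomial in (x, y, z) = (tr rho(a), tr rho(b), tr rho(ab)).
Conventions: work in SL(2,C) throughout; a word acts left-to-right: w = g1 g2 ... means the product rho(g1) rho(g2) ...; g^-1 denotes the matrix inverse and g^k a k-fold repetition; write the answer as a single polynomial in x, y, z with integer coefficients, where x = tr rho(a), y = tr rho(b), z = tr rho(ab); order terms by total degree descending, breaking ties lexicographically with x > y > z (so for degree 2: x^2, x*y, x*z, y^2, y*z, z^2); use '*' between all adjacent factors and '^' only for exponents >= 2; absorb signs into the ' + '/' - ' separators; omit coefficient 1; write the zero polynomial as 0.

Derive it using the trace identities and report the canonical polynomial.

trace(a^2) = trace(a)*trace(a) - trace(1)   [square of a] = x^2 - 2
trace(a^3) = trace(a)*trace(a^2) - trace(a)   [square of a] = x^3 - 3*x
trace(b a^2) = trace(a)*trace(b a) - trace(b)   [square of a] = x*z - y
trace(a^3 b) = trace(a)*trace(b a^2) - trace(b a)   [square of a] = x^2*z - x*y - z
trace(a^2 b^-1 a) = trace(a^3)*trace(b) - trace(a^3 b)   [inverse elimination on b] = x^3*y - x^2*z - 2*x*y + z
trace(b a b a) = trace(b a)*trace(b a) - trace(1)   [split at a repeated b] = z^2 - 2
trace(b a b) = trace(b)*trace(a b) - trace(a)   [square of b] = y*z - x
trace(a b a^2 b) = trace(a)*trace(b a b a) - trace(b a b)   [square of a] = x*z^2 - y*z - x
trace(a^2 b^-1 a b) = trace(a b a^2)*trace(b) - trace(a b a^2 b)   [inverse elimination on b] = x^2*y*z - x*y^2 - x*z^2 + x
trace(a b^-1 a^2 b^-1) = trace(a^2 b^-1 a)*trace(b) - trace(a^2 b^-1 a b)   [inverse elimination on b] = x^3*y^2 - 2*x^2*y*z - x*y^2 + x*z^2 + y*z - x
trace(b^-1 a b^-1 a^2 b^-1) = trace(a b^-1 a^2 b^-1)*trace(b) - trace(a b^-1 a^2)   [inverse elimination on b] = x^3*y^3 - 2*x^2*y^2*z - x^3*y - x*y^3 + x*y*z^2 + x^2*z + y^2*z + x*y - z
trace(a b^-1 a^2 b^-3) = trace(b^-1 a b^-1 a^2 b^-1)*trace(b) - trace(b^-1 a b^-1 a^2)   [inverse elimination on b] = x^3*y^4 - 2*x^2*y^3*z - 2*x^3*y^2 - x*y^4 + x*y^2*z^2 + 3*x^2*y*z + y^3*z + 2*x*y^2 - x*z^2 - 2*y*z + x
trace(a b^-4 a b^-1 a) = trace(a b^-1 a^2 b^-3)*trace(b) - trace(a b^-1 a^2 b^-2)   [inverse elimination on b] = x^3*y^5 - 2*x^2*y^4*z - 3*x^3*y^3 - x*y^5 + x*y^3*z^2 + 5*x^2*y^2*z + y^4*z + x^3*y + 3*x*y^3 - 2*x*y*z^2 - x^2*z - 3*y^2*z + z

x^3*y^5 - 2*x^2*y^4*z - 3*x^3*y^3 - x*y^5 + x*y^3*z^2 + 5*x^2*y^2*z + y^4*z + x^3*y + 3*x*y^3 - 2*x*y*z^2 - x^2*z - 3*y^2*z + z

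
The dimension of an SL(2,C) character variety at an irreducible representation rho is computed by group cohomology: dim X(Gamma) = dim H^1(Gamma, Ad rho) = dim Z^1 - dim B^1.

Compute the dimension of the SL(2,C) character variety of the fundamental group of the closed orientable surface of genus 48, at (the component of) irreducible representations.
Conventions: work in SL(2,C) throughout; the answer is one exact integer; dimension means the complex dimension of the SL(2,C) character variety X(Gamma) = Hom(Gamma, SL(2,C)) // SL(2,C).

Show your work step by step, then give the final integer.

282

The genus-48 surface group: 2g = 96 generators, one relator prod [a_i, b_i].
Unconstrained cocycle data is one sl_2 vector per generator (288 dimensions), cut by the relator condition d_2(z) = 0.
H^2 = coker(d_2) is dual to H^0 = 0 at irreducible rho (Poincare duality), so d_2 is onto: dim Z^1 = 285.
Coboundaries contribute dim B^1 = 3 (injective at irreducible rho).
Hence dim X = 285 - 3 = 282.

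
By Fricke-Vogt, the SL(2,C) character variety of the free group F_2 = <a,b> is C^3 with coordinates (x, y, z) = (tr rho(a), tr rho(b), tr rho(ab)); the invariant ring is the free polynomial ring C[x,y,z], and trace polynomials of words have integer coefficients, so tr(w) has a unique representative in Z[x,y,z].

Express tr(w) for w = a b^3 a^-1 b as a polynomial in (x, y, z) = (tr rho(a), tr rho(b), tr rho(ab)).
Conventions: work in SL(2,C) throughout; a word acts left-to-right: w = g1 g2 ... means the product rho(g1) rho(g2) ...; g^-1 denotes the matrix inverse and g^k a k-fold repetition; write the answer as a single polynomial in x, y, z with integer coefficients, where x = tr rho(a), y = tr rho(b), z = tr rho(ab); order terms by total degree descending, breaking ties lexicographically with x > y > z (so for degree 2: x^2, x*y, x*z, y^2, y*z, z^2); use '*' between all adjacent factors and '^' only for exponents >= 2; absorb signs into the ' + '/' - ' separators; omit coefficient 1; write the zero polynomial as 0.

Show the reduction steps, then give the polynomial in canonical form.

x*y^3*z - x^2*y^2 - y^2*z^2 - x*y*z + x^2 + y^2 + z^2 - 2

trace(b a b) = trace(b)*trace(a b) - trace(a) = y*z - x
reduce: trace(a b^3) = trace(b)*trace(b a b) - trace(b a) = y^2*z - x*y - z
so trace(b a b^3) = trace(b)*trace(a b^3) - trace(a b^2) = y^3*z - x*y^2 - 2*y*z + x
trace(a b a b) = trace(a b)*trace(a b) - trace(1)   [split at repeated a] = z^2 - 2
so trace(a b a) = trace(a)*trace(b a) - trace(b) = x*z - y
so trace(b a b a b) = trace(b)*trace(a b a b) - trace(a b a) = y*z^2 - x*z - y
so trace(b a b^3 a) = trace(b)*trace(b a b a b) - trace(b a b a) = y^2*z^2 - x*y*z - y^2 - z^2 + 2
so trace(a b^3 a^-1 b) = trace(b a b^3)*trace(a) - trace(b a b^3 a) = x*y^3*z - x^2*y^2 - y^2*z^2 - x*y*z + x^2 + y^2 + z^2 - 2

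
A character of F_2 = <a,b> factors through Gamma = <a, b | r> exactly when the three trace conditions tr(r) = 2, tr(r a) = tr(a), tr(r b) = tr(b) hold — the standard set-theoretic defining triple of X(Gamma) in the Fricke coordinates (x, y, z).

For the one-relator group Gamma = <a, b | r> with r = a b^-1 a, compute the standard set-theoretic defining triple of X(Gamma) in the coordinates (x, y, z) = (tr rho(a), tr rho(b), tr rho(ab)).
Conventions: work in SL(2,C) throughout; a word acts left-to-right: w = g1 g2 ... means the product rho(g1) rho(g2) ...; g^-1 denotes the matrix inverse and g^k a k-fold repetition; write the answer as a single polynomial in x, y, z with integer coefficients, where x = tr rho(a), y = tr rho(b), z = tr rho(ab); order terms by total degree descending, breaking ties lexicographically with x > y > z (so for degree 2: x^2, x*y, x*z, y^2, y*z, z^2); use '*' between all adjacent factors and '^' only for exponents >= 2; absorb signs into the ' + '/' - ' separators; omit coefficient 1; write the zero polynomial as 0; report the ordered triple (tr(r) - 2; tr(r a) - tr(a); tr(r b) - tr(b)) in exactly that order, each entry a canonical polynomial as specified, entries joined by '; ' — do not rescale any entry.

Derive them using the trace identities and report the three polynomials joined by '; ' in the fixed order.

tr(a^2) = tr(a)*tr(a) - tr(1) = x^2 - 2
so tr(a^2 b) = tr(a)*tr(b a) - tr(b) = x*z - y
reduce: tr(a b^-1 a) = tr(a^2)*tr(b) - tr(a^2 b) = x^2*y - x*z - y
reduce: tr(a^3) = tr(a)*tr(a^2) - tr(a) = x^3 - 3*x
tr(a^3 b) = tr(a)*tr(a b a) - tr(a b) = x^2*z - x*y - z
reduce: tr(a b^-1 a^2) = tr(a^3)*tr(b) - tr(a^3 b) = x^3*y - x^2*z - 2*x*y + z
tr(a b a b) = tr(a b)*tr(a b) - tr(1) = z^2 - 2
reduce: tr(a b^-1 a b) = tr(a b a)*tr(b) - tr(a b a b) = x*y*z - y^2 - z^2 + 2
assemble the triple (tr(r) - 2; tr(r a) - x; tr(r b) - y)

x^2*y - x*z - y - 2; x^3*y - x^2*z - 2*x*y - x + z; x*y*z - y^2 - z^2 - y + 2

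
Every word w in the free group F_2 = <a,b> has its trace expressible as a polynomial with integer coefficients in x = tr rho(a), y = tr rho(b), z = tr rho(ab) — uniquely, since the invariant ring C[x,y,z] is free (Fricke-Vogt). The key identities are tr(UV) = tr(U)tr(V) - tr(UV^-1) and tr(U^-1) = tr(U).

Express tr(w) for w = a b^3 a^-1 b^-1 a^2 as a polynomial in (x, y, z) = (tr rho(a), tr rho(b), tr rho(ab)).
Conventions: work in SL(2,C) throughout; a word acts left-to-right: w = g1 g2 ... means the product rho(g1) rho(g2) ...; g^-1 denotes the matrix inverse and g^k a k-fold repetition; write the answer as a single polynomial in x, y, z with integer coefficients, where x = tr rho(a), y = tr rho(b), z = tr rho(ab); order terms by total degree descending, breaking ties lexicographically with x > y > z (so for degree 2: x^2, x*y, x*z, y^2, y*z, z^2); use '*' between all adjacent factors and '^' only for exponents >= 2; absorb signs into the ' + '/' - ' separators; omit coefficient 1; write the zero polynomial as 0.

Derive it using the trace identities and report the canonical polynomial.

-x^3*y^3*z + x^4*y^2 + x^2*y^4 + x^2*y^2*z^2 + x^3*y*z + x*y^3*z - x^4 - 6*x^2*y^2 - x^2*z^2 - y^4 - y^2*z^2 + 4*x^2 + 4*y^2 + z^2 - 2

reduce: tr(a^2 b) = tr(a) tr(b a) - tr(b) = x*z - y
tr(a^2) = tr(a) tr(a) - tr(1) = x^2 - 2
tr(b a^2 b) = tr(b) tr(a^2 b) - tr(a^2) = x*y*z - x^2 - y^2 + 2
reduce: tr(a^2 b^3) = tr(b) tr(b a^2 b) - tr(b a^2) = x*y^2*z - x^2*y - y^3 - x*z + 3*y
tr(b^4 a^2) = tr(b) tr(b a^2 b^2) - tr(b a^2 b) = x*y^3*z - x^2*y^2 - y^4 - 2*x*y*z + x^2 + 4*y^2 - 2
reduce: tr(a b^2) = tr(b) tr(a b) - tr(a) = y*z - x
reduce: tr(b a b^2) = tr(b) tr(a b^2) - tr(a b) = y^2*z - x*y - z
tr(b^4 a) = tr(b) tr(b a b^2) - tr(b a b) = y^3*z - x*y^2 - 2*y*z + x
so tr(b a^3 b^3) = tr(a) tr(b^4 a^2) - tr(b^4 a) = x^2*y^3*z - x^3*y^2 - x*y^4 - 2*x^2*y*z - y^3*z + x^3 + 5*x*y^2 + 2*y*z - 3*x
tr(a b a b) = tr(b a) tr(b a) - tr(1) = z^2 - 2
tr(b^2 a b a) = tr(b) tr(a b a b) - tr(a b a) = y*z^2 - x*z - y
reduce: tr(a b a^2 b^2) = tr(a) tr(b^2 a b a) - tr(b^2 a b) = x*y*z^2 - x^2*z - y^2*z + z
reduce: tr(a b a^2 b) = tr(a) tr(b a b a) - tr(b a b) = x*z^2 - y*z - x
tr(b^3 a b a^2) = tr(b) tr(a b a^2 b^2) - tr(a b a^2 b) = x*y^2*z^2 - x^2*y*z - y^3*z - x*z^2 + 2*y*z + x
tr(b^3 a b a) = tr(b) tr(a b a b^2) - tr(a b a b) = y^2*z^2 - x*y*z - y^2 - z^2 + 2
tr(b a^3 b^3 a) = tr(a) tr(b^3 a b a^2) - tr(b^3 a b a) = x^2*y^2*z^2 - x^3*y*z - x*y^3*z - x^2*z^2 - y^2*z^2 + 3*x*y*z + x^2 + y^2 + z^2 - 2
so tr(a^3 b^3 a^-1 b) = tr(b a^3 b^3) tr(a) - tr(b a^3 b^3 a) = x^3*y^3*z - x^4*y^2 - x^2*y^4 - x^2*y^2*z^2 - x^3*y*z + x^4 + 5*x^2*y^2 + x^2*z^2 + y^2*z^2 - x*y*z - 4*x^2 - y^2 - z^2 + 2
so tr(a b^3 a^-1 b^-1 a^2) = tr(a^3 b^3 a^-1) tr(b) - tr(a^3 b^3 a^-1 b) = -x^3*y^3*z + x^4*y^2 + x^2*y^4 + x^2*y^2*z^2 + x^3*y*z + x*y^3*z - x^4 - 6*x^2*y^2 - x^2*z^2 - y^4 - y^2*z^2 + 4*x^2 + 4*y^2 + z^2 - 2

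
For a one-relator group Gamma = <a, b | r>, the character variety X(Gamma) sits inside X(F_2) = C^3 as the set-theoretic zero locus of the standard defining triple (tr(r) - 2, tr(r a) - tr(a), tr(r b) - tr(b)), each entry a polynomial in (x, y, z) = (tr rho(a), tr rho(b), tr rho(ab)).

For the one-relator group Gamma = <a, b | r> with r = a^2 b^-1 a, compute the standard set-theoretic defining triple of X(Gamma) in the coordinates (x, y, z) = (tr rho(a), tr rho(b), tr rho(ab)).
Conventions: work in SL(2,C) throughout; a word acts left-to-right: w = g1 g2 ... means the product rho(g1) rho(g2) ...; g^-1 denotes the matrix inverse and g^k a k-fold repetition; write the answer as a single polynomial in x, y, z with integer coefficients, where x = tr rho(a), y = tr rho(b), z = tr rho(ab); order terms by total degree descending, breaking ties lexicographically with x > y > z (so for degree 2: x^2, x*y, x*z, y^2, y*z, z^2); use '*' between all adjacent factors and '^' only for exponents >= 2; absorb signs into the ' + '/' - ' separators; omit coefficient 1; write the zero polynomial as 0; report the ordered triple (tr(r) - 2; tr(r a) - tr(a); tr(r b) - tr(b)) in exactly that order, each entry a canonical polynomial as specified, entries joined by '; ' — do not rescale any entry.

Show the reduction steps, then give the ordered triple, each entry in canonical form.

x^3*y - x^2*z - 2*x*y + z - 2; x^4*y - x^3*z - 3*x^2*y + 2*x*z - x + y; x^2*y*z - x*y^2 - x*z^2 + x - y

trace(a^2) = trace(a)*trace(a) - trace(1) = x^2 - 2
trace(a^3) = trace(a)*trace(a^2) - trace(a) = x^3 - 3*x
use: trace(a b a) = trace(a)*trace(b a) - trace(b) = x*z - y
trace(a^3 b) = trace(a)*trace(a b a) - trace(a b) = x^2*z - x*y - z
trace(a^2 b^-1 a) = trace(a^3)*trace(b) - trace(a^3 b) = x^3*y - x^2*z - 2*x*y + z
apply: trace(a^4) = trace(a)*trace(a^3) - trace(a^2) = x^4 - 4*x^2 + 2
trace(a^4 b) = trace(a)*trace(b a^3) - trace(b a^2) = x^3*z - x^2*y - 2*x*z + y
apply: trace(a^2 b^-1 a^2) = trace(a^4)*trace(b) - trace(a^4 b) = x^4*y - x^3*z - 3*x^2*y + 2*x*z + y
use: trace(b a b a) = trace(a b)*trace(a b) - trace(1)  (split on a) = z^2 - 2
trace(b a b) = trace(b)*trace(a b) - trace(a)  (reduce the b square) = y*z - x
trace(a b a^2 b) = trace(a)*trace(b a b a) - trace(b a b)  (reduce the a square) = x*z^2 - y*z - x
trace(a^2 b^-1 a b) = trace(a b a^2)*trace(b) - trace(a b a^2 b)  (eliminate b^-1) = x^2*y*z - x*y^2 - x*z^2 + x
assemble the triple (trace(r) - 2; trace(r a) - x; trace(r b) - y)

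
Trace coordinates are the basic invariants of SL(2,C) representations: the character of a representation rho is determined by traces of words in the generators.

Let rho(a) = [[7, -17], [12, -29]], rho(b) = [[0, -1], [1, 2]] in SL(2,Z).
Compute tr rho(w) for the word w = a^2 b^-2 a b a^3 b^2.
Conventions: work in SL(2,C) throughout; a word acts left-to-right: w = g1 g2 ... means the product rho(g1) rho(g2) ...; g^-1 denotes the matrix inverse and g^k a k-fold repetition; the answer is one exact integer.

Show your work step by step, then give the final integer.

rho(a) = [[7, -17], [12, -29]]
... * rho(a) = [[7, -17], [12, -29]]  ->  [[-155, 374], [-264, 637]]
... * rho(b^-1) = [[2, 1], [-1, 0]]  ->  [[-684, -155], [-1165, -264]]
... * rho(b^-1) = [[2, 1], [-1, 0]]  ->  [[-1213, -684], [-2066, -1165]]
... * rho(a) = [[7, -17], [12, -29]]  ->  [[-16699, 40457], [-28442, 68907]]
... * rho(b) = [[0, -1], [1, 2]]  ->  [[40457, 97613], [68907, 166256]]
... * rho(a) = [[7, -17], [12, -29]]  ->  [[1454555, -3518546], [2477421, -5992843]]
... * rho(a) = [[7, -17], [12, -29]]  ->  [[-32040667, 77310399], [-54572169, 131676290]]
... * rho(a) = [[7, -17], [12, -29]]  ->  [[703440119, -1697310232], [1198110297, -2890885537]]
... * rho(b) = [[0, -1], [1, 2]]  ->  [[-1697310232, -4098060583], [-2890885537, -6979881371]]
... * rho(b) = [[0, -1], [1, 2]]  ->  [[-4098060583, -6498810934], [-6979881371, -11068877205]]
tr = -4098060583 + -11068877205 = -15166937788

-15166937788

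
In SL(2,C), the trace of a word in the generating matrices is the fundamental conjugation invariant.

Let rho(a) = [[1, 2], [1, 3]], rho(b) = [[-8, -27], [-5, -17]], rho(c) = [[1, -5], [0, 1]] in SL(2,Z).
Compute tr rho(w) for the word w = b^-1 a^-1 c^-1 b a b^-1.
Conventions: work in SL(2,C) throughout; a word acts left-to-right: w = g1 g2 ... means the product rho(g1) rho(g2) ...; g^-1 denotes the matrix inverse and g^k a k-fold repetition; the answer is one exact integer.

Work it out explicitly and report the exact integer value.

-45450

rho(b^-1) = [[-17, 27], [5, -8]]
... * rho(a^-1) = [[3, -2], [-1, 1]]  ->  [[-78, 61], [23, -18]]
... * rho(c^-1) = [[1, 5], [0, 1]]  ->  [[-78, -329], [23, 97]]
... * rho(b) = [[-8, -27], [-5, -17]]  ->  [[2269, 7699], [-669, -2270]]
... * rho(a) = [[1, 2], [1, 3]]  ->  [[9968, 27635], [-2939, -8148]]
... * rho(b^-1) = [[-17, 27], [5, -8]]  ->  [[-31281, 48056], [9223, -14169]]
tr = -31281 + -14169 = -45450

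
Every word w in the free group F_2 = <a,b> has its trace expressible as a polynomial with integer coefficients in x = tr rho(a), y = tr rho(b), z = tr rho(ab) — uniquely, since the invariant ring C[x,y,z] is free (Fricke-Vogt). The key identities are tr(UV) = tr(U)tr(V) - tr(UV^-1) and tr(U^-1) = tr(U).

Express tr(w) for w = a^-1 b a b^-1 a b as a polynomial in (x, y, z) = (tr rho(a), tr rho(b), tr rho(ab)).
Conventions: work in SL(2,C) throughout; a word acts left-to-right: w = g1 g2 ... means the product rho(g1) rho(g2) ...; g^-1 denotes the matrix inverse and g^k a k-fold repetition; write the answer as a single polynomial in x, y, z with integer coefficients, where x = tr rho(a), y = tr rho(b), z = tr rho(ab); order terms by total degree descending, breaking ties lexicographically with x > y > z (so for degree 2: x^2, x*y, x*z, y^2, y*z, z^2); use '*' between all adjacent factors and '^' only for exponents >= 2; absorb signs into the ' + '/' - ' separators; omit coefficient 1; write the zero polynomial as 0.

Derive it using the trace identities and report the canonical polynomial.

x^2*y^2*z - x^3*y - x*y^3 - 2*x*y*z^2 + x^2*z + y^2*z + z^3 + 4*x*y - 3*z

and tr(b^2 a) = tr(b) tr(a b) - tr(a)  (reduce the b square) = y*z - x
next, tr(b^2) = tr(b) tr(b) - tr(1)  (reduce the b square) = y^2 - 2
and tr(a b^2 a) = tr(a) tr(b^2 a) - tr(b^2)  (reduce the a square) = x*y*z - x^2 - y^2 + 2
and tr(a b a b) = tr(b a) tr(b a) - tr(1)  (split on b) = z^2 - 2
next, tr(a b a) = tr(a) tr(b a) - tr(b)  (reduce the a square) = x*z - y
tr(a b^2 a b) = tr(b) tr(a b a b) - tr(a b a)  (reduce the b square) = y*z^2 - x*z - y
next, tr(b a b^-1 a b) = tr(a b^2 a) tr(b) - tr(a b^2 a b)  (eliminate b^-1) = x*y^2*z - x^2*y - y^3 - y*z^2 + x*z + 3*y
tr(a b a b a) = tr(a) tr(b a b a) - tr(b a b)  (reduce the a square) = x*z^2 - y*z - x
tr(a b a b a b) = tr(b a) tr(b a b a) - tr(b^-1 a^-1)  (split on b) = z^3 - 3*z
next, tr(b a b^-1 a b a) = tr(a b a b a) tr(b) - tr(a b a b a b)  (eliminate b^-1) = x*y*z^2 - y^2*z - z^3 - x*y + 3*z
tr(a^-1 b a b^-1 a b) = tr(b a b^-1 a b) tr(a) - tr(b a b^-1 a b a)  (eliminate a^-1) = x^2*y^2*z - x^3*y - x*y^3 - 2*x*y*z^2 + x^2*z + y^2*z + z^3 + 4*x*y - 3*z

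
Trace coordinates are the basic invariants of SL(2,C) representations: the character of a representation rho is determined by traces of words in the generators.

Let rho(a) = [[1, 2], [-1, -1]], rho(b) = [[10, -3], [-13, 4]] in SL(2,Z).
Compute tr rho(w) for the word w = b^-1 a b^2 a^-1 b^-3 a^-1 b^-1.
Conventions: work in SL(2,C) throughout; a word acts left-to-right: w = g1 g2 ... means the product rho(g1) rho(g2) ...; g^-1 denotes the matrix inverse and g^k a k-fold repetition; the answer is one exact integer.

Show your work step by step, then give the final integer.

-312528255

rho(b^-1) = [[4, 3], [13, 10]]
... * rho(a) = [[1, 2], [-1, -1]]  ->  [[1, 5], [3, 16]]
... * rho(b) = [[10, -3], [-13, 4]]  ->  [[-55, 17], [-178, 55]]
... * rho(b) = [[10, -3], [-13, 4]]  ->  [[-771, 233], [-2495, 754]]
... * rho(a^-1) = [[-1, -2], [1, 1]]  ->  [[1004, 1775], [3249, 5744]]
... * rho(b^-1) = [[4, 3], [13, 10]]  ->  [[27091, 20762], [87668, 67187]]
... * rho(b^-1) = [[4, 3], [13, 10]]  ->  [[378270, 288893], [1224103, 934874]]
... * rho(b^-1) = [[4, 3], [13, 10]]  ->  [[5268689, 4023740], [17049774, 13021049]]
... * rho(a^-1) = [[-1, -2], [1, 1]]  ->  [[-1244949, -6513638], [-4028725, -21078499]]
... * rho(b^-1) = [[4, 3], [13, 10]]  ->  [[-89657090, -68871227], [-290135387, -222871165]]
tr = -89657090 + -222871165 = -312528255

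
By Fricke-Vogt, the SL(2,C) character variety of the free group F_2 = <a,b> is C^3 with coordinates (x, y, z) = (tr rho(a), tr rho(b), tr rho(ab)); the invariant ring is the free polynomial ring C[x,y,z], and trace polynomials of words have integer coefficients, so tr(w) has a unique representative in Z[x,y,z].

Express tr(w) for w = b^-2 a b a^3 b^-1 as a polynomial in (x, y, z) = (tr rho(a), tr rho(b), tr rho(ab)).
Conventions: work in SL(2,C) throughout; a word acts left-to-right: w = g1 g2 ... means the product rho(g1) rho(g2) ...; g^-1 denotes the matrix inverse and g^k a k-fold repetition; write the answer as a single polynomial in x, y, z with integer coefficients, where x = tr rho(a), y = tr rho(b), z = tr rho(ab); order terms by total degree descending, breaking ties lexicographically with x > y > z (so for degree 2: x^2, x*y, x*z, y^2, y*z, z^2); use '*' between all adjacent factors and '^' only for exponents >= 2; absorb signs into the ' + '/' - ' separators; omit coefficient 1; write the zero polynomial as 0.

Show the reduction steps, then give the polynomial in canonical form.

tr(a b a) = tr(a)*tr(b a) - tr(b) = x*z - y
tr(a^2 b a) = tr(a)*tr(a b a) - tr(a b) = x^2*z - x*y - z
tr(a b a^3) = tr(a)*tr(a^2 b a) - tr(a^2 b) = x^3*z - x^2*y - 2*x*z + y
tr(b a b a) = tr(b a)*tr(b a) - tr(1)   [split at repeated b] = z^2 - 2
tr(b a b) = tr(b)*tr(a b) - tr(a) = y*z - x
tr(a b a b a) = tr(a)*tr(b a b a) - tr(b a b) = x*z^2 - y*z - x
tr(a b a^3 b) = tr(a)*tr(a b a b a) - tr(a b a b) = x^2*z^2 - x*y*z - x^2 - z^2 + 2
tr(a b a^3 b^-1) = tr(a b a^3)*tr(b) - tr(a b a^3 b) = x^3*y*z - x^2*y^2 - x^2*z^2 - x*y*z + x^2 + y^2 + z^2 - 2
tr(b^-2 a b a^3) = tr(a b a^3 b^-1)*tr(b) - tr(a b a^3) = x^3*y^2*z - x^2*y^3 - x^2*y*z^2 - x^3*z - x*y^2*z + 2*x^2*y + y^3 + y*z^2 + 2*x*z - 3*y
tr(b^-2 a b a^3 b^-1) = tr(b^-2 a b a^3)*tr(b) - tr(b^-2 a b a^3 b) = x^3*y^3*z - x^2*y^4 - x^2*y^2*z^2 - 2*x^3*y*z - x*y^3*z + 3*x^2*y^2 + x^2*z^2 + y^4 + y^2*z^2 + 3*x*y*z - x^2 - 4*y^2 - z^2 + 2

x^3*y^3*z - x^2*y^4 - x^2*y^2*z^2 - 2*x^3*y*z - x*y^3*z + 3*x^2*y^2 + x^2*z^2 + y^4 + y^2*z^2 + 3*x*y*z - x^2 - 4*y^2 - z^2 + 2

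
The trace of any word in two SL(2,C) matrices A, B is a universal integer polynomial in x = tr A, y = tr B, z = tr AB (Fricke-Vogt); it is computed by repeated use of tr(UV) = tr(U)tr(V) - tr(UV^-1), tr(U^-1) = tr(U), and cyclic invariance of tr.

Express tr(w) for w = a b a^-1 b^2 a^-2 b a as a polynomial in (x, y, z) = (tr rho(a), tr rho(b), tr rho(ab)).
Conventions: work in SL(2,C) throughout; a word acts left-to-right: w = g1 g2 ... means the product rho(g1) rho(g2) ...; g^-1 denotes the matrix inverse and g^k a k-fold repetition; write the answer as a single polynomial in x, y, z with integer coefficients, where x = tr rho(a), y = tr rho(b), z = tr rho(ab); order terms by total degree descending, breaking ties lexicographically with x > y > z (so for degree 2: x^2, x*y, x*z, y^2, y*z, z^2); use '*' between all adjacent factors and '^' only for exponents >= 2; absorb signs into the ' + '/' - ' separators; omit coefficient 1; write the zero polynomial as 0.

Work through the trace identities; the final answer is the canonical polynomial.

x^4*y^3*z - x^5*y^2 - x^3*y^4 - 2*x^3*y^2*z^2 + x^2*y^3*z + x^2*y*z^3 + x^5 + 5*x^3*y^2 + x^3*z^2 + x*y^4 - 3*x^2*y*z - y^3*z - 5*x^3 - 4*x*y^2 - x*z^2 + 2*y*z + 5*x

tr(a b^2) = tr(b)*tr(a b) - tr(a)   [square of b] = y*z - x
tr(b^3 a) = tr(b)*tr(a b^2) - tr(a b)   [square of b] = y^2*z - x*y - z
tr(b^2) = tr(b)*tr(b) - tr(1)   [square of b] = y^2 - 2
tr(b^3) = tr(b)*tr(b^2) - tr(b)   [square of b] = y^3 - 3*y
tr(b^2 a^2 b) = tr(a)*tr(b^3 a) - tr(b^3)   [square of a] = x*y^2*z - x^2*y - y^3 - x*z + 3*y
tr(a^2 b) = tr(a)*tr(b a) - tr(b)   [square of a] = x*z - y
tr(a^2) = tr(a)*tr(a) - tr(1)   [square of a] = x^2 - 2
tr(b^2 a^2) = tr(b)*tr(a^2 b) - tr(a^2)   [square of b] = x*y*z - x^2 - y^2 + 2
tr(b a^2 b^3) = tr(b)*tr(b^2 a^2 b) - tr(b^2 a^2)   [square of b] = x*y^3*z - x^2*y^2 - y^4 - 2*x*y*z + x^2 + 4*y^2 - 2
tr(b a b a) = tr(b a)*tr(b a) - tr(1)   [split at a repeated b] = z^2 - 2
tr(a b a^2 b) = tr(a)*tr(b a b a) - tr(b a b)   [square of a] = x*z^2 - y*z - x
tr(a b a^2) = tr(a)*tr(b a^2) - tr(b a)   [square of a] = x^2*z - x*y - z
tr(b a b a^2 b) = tr(b)*tr(a b a^2 b) - tr(a b a^2)   [square of b] = x*y*z^2 - x^2*z - y^2*z + z
tr(b a^2 b^3 a) = tr(b)*tr(b a b a^2 b) - tr(b a b a^2)   [square of b] = x*y^2*z^2 - x^2*y*z - y^3*z - x*z^2 + 2*y*z + x
tr(b^2 a^-1 b a^2 b) = tr(b a^2 b^3)*tr(a) - tr(b a^2 b^3 a)   [inverse elimination on a] = x^2*y^3*z - x^3*y^2 - x*y^4 - x*y^2*z^2 - x^2*y*z + y^3*z + x^3 + 4*x*y^2 + x*z^2 - 2*y*z - 3*x
tr(b a b^2 a) = tr(b)*tr(a b a b) - tr(a b a)   [square of b] = y*z^2 - x*z - y
tr(a^2 b a b^2) = tr(a)*tr(b a b^2 a) - tr(b a b^2)   [square of a] = x*y*z^2 - x^2*z - y^2*z + z
tr(b a^2 b a b^2) = tr(b)*tr(a^2 b a b^2) - tr(a^2 b a b)   [square of b] = x*y^2*z^2 - x^2*y*z - y^3*z - x*z^2 + 2*y*z + x
tr(b a b a b a) = tr(a b a b)*tr(a b) - tr(b a)   [split at a repeated a] = z^3 - 3*z
tr(a b a^2 b a b) = tr(a)*tr(b a b a b a) - tr(b a b a b)   [square of a] = x*z^3 - y*z^2 - 2*x*z + y
tr(a b a^2 b a) = tr(a)*tr(b a^2 b a) - tr(b a^2 b)   [square of a] = x^2*z^2 - 2*x*y*z + y^2 - 2
tr(b a^2 b a b^2 a) = tr(b)*tr(a b a^2 b a b) - tr(a b a^2 b a)   [square of b] = x*y*z^3 - x^2*z^2 - y^2*z^2 + 2
tr(b^2 a^-1 b a^2 b a) = tr(b a^2 b a b^2)*tr(a) - tr(b a^2 b a b^2 a)   [inverse elimination on a] = x^2*y^2*z^2 - x^3*y*z - x*y^3*z - x*y*z^3 + y^2*z^2 + 2*x*y*z + x^2 - 2
tr(b a^2 b a^-1 b^2 a^-1) = tr(b^2 a^-1 b a^2 b)*tr(a) - tr(b^2 a^-1 b a^2 b a)   [inverse elimination on a] = x^3*y^3*z - x^4*y^2 - x^2*y^4 - 2*x^2*y^2*z^2 + 2*x*y^3*z + x*y*z^3 + x^4 + 4*x^2*y^2 + x^2*z^2 - y^2*z^2 - 4*x*y*z - 4*x^2 + 2
tr(b a^2 b a^-1 b^2) = tr(b^3 a^2 b)*tr(a) - tr(b^3 a^2 b a)   [inverse elimination on a] = x^2*y^3*z - x^3*y^2 - x*y^4 - x*y^2*z^2 - x^2*y*z + y^3*z + x^3 + 4*x*y^2 + x*z^2 - 2*y*z - 3*x
tr(a b a^-1 b^2 a^-2 b a) = tr(b a^2 b a^-1 b^2 a^-1)*tr(a) - tr(b a^2 b a^-1 b^2)   [inverse elimination on a] = x^4*y^3*z - x^5*y^2 - x^3*y^4 - 2*x^3*y^2*z^2 + x^2*y^3*z + x^2*y*z^3 + x^5 + 5*x^3*y^2 + x^3*z^2 + x*y^4 - 3*x^2*y*z - y^3*z - 5*x^3 - 4*x*y^2 - x*z^2 + 2*y*z + 5*x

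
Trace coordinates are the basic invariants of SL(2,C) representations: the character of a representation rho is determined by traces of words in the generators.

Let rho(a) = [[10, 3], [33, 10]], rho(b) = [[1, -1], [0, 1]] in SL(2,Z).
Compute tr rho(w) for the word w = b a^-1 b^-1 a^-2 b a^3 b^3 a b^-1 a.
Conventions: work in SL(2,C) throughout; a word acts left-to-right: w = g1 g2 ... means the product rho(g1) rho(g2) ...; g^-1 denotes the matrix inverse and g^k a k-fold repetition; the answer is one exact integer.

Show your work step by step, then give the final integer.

rho(b) = [[1, -1], [0, 1]]
... * rho(a^-1) = [[10, -3], [-33, 10]]  ->  [[43, -13], [-33, 10]]
... * rho(b^-1) = [[1, 1], [0, 1]]  ->  [[43, 30], [-33, -23]]
... * rho(a^-1) = [[10, -3], [-33, 10]]  ->  [[-560, 171], [429, -131]]
... * rho(a^-1) = [[10, -3], [-33, 10]]  ->  [[-11243, 3390], [8613, -2597]]
... * rho(b) = [[1, -1], [0, 1]]  ->  [[-11243, 14633], [8613, -11210]]
... * rho(a) = [[10, 3], [33, 10]]  ->  [[370459, 112601], [-283800, -86261]]
... * rho(a) = [[10, 3], [33, 10]]  ->  [[7420423, 2237387], [-5684613, -1714010]]
... * rho(a) = [[10, 3], [33, 10]]  ->  [[148038001, 44635139], [-113408460, -34193939]]
... * rho(b) = [[1, -1], [0, 1]]  ->  [[148038001, -103402862], [-113408460, 79214521]]
... * rho(b) = [[1, -1], [0, 1]]  ->  [[148038001, -251440863], [-113408460, 192622981]]
... * rho(b) = [[1, -1], [0, 1]]  ->  [[148038001, -399478864], [-113408460, 306031441]]
... * rho(a) = [[10, 3], [33, 10]]  ->  [[-11702422502, -3550674637], [8964952953, 2720089030]]
... * rho(b^-1) = [[1, 1], [0, 1]]  ->  [[-11702422502, -15253097139], [8964952953, 11685041983]]
... * rho(a) = [[10, 3], [33, 10]]  ->  [[-620376430607, -187638238896], [475255914969, 143745278689]]
tr = -620376430607 + 143745278689 = -476631151918

-476631151918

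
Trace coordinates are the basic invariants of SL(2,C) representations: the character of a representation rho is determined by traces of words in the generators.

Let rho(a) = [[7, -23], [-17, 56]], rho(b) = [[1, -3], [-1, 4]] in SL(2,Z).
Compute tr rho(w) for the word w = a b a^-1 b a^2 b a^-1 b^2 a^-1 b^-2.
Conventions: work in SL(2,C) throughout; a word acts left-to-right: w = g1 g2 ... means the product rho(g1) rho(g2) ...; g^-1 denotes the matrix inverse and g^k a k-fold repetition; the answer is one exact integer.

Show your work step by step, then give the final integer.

rho(a) = [[7, -23], [-17, 56]]
... * rho(b) = [[1, -3], [-1, 4]]  ->  [[30, -113], [-73, 275]]
... * rho(a^-1) = [[56, 23], [17, 7]]  ->  [[-241, -101], [587, 246]]
... * rho(b) = [[1, -3], [-1, 4]]  ->  [[-140, 319], [341, -777]]
... * rho(a) = [[7, -23], [-17, 56]]  ->  [[-6403, 21084], [15596, -51355]]
... * rho(a) = [[7, -23], [-17, 56]]  ->  [[-403249, 1327973], [982207, -3234588]]
... * rho(b) = [[1, -3], [-1, 4]]  ->  [[-1731222, 6521639], [4216795, -15884973]]
... * rho(a^-1) = [[56, 23], [17, 7]]  ->  [[13919431, 5833367], [-33904021, -14208526]]
... * rho(b) = [[1, -3], [-1, 4]]  ->  [[8086064, -18424825], [-19695495, 44877959]]
... * rho(b) = [[1, -3], [-1, 4]]  ->  [[26510889, -97957492], [-64573454, 238598321]]
... * rho(a^-1) = [[56, 23], [17, 7]]  ->  [[-180667580, -75951997], [440058033, 184998805]]
... * rho(b^-1) = [[4, 3], [1, 1]]  ->  [[-798622317, -617954737], [1945230937, 1505172904]]
... * rho(b^-1) = [[4, 3], [1, 1]]  ->  [[-3812444005, -3013821688], [9286096652, 7340865715]]
tr = -3812444005 + 7340865715 = 3528421710

3528421710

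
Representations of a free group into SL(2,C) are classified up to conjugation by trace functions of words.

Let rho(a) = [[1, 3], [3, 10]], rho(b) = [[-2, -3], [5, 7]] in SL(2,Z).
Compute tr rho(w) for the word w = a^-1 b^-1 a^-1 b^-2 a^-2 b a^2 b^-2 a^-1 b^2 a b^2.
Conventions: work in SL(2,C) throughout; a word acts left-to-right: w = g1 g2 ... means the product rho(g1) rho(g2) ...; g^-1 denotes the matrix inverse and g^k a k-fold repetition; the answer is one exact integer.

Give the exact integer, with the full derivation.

-962890569897181

rho(a^-1) = [[10, -3], [-3, 1]]
... * rho(b^-1) = [[7, 3], [-5, -2]]  ->  [[85, 36], [-26, -11]]
... * rho(a^-1) = [[10, -3], [-3, 1]]  ->  [[742, -219], [-227, 67]]
... * rho(b^-1) = [[7, 3], [-5, -2]]  ->  [[6289, 2664], [-1924, -815]]
... * rho(b^-1) = [[7, 3], [-5, -2]]  ->  [[30703, 13539], [-9393, -4142]]
... * rho(a^-1) = [[10, -3], [-3, 1]]  ->  [[266413, -78570], [-81504, 24037]]
... * rho(a^-1) = [[10, -3], [-3, 1]]  ->  [[2899840, -877809], [-887151, 268549]]
... * rho(b) = [[-2, -3], [5, 7]]  ->  [[-10188725, -14844183], [3117047, 4541296]]
... * rho(a) = [[1, 3], [3, 10]]  ->  [[-54721274, -179008005], [16740935, 54764101]]
... * rho(a) = [[1, 3], [3, 10]]  ->  [[-591745289, -1954243872], [181033238, 597863815]]
... * rho(b^-1) = [[7, 3], [-5, -2]]  ->  [[5629002337, 2133251877], [-1722086409, -652627916]]
... * rho(b^-1) = [[7, 3], [-5, -2]]  ->  [[28736756974, 12620503257], [-8791465283, -3861003395]]
... * rho(a^-1) = [[10, -3], [-3, 1]]  ->  [[249506059969, -73589767665], [-76331642645, 22513392454]]
... * rho(b) = [[-2, -3], [5, 7]]  ->  [[-866960958263, -1263646553562], [265230247560, 386588675113]]
... * rho(b) = [[-2, -3], [5, 7]]  ->  [[-4584310851284, -6244643000145], [1402482880445, 1910429983111]]
... * rho(a) = [[1, 3], [3, 10]]  ->  [[-23318239851719, -76199362555302], [7133772829778, 23311748472445]]
... * rho(b) = [[-2, -3], [5, 7]]  ->  [[-334360333073072, -463440818331957], [102291196702669, 141780920817781]]
... * rho(b) = [[-2, -3], [5, 7]]  ->  [[-1648483425513641, -2241004729104483], [504322210683567, 685592855616460]]
tr = -1648483425513641 + 685592855616460 = -962890569897181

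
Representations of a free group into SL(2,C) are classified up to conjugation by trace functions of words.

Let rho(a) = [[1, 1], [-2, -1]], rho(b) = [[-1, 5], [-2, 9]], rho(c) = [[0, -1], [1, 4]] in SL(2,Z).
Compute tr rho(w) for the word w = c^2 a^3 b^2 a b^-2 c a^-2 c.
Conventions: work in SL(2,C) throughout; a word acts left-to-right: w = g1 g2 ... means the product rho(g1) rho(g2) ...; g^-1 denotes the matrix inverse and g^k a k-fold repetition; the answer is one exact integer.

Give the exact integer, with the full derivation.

rho(c) = [[0, -1], [1, 4]]
... * rho(c) = [[0, -1], [1, 4]]  ->  [[-1, -4], [4, 15]]
... * rho(a) = [[1, 1], [-2, -1]]  ->  [[7, 3], [-26, -11]]
... * rho(a) = [[1, 1], [-2, -1]]  ->  [[1, 4], [-4, -15]]
... * rho(a) = [[1, 1], [-2, -1]]  ->  [[-7, -3], [26, 11]]
... * rho(b) = [[-1, 5], [-2, 9]]  ->  [[13, -62], [-48, 229]]
... * rho(b) = [[-1, 5], [-2, 9]]  ->  [[111, -493], [-410, 1821]]
... * rho(a) = [[1, 1], [-2, -1]]  ->  [[1097, 604], [-4052, -2231]]
... * rho(b^-1) = [[9, -5], [2, -1]]  ->  [[11081, -6089], [-40930, 22491]]
... * rho(b^-1) = [[9, -5], [2, -1]]  ->  [[87551, -49316], [-323388, 182159]]
... * rho(c) = [[0, -1], [1, 4]]  ->  [[-49316, -284815], [182159, 1052024]]
... * rho(a^-1) = [[-1, -1], [2, 1]]  ->  [[-520314, -235499], [1921889, 869865]]
... * rho(a^-1) = [[-1, -1], [2, 1]]  ->  [[49316, 284815], [-182159, -1052024]]
... * rho(c) = [[0, -1], [1, 4]]  ->  [[284815, 1089944], [-1052024, -4025937]]
tr = 284815 + -4025937 = -3741122

-3741122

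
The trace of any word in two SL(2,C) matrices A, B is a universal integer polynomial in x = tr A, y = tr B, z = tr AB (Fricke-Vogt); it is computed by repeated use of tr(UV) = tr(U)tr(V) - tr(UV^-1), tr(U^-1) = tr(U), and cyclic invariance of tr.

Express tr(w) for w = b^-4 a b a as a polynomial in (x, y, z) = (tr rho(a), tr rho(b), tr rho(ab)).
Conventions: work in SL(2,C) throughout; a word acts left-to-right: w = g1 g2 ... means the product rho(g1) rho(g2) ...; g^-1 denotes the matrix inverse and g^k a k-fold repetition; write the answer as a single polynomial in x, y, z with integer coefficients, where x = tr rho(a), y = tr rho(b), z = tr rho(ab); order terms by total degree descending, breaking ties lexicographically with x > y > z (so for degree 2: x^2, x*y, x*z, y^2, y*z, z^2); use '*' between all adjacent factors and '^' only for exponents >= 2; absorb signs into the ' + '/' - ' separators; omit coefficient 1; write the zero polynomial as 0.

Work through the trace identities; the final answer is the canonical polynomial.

x*y^4*z - y^5 - y^3*z^2 - 3*x*y^2*z + 5*y^3 + 2*y*z^2 + x*z - 5*y

use: tr(a b a) = tr(a) * tr(b a) - tr(b) = x*z - y
use: tr(a b a b) = tr(a b) * tr(a b) - tr(1)   [split at repeated a] = z^2 - 2
use: tr(b^-1 a b a) = tr(a b a) * tr(b) - tr(a b a b) = x*y*z - y^2 - z^2 + 2
tr(b^-1 a b a b^-1) = tr(b^-1 a b a) * tr(b) - tr(b^-1 a b a b) = x*y^2*z - y^3 - y*z^2 - x*z + 3*y
tr(a b a b^-3) = tr(b^-1 a b a b^-1) * tr(b) - tr(b^-1 a b a) = x*y^3*z - y^4 - y^2*z^2 - 2*x*y*z + 4*y^2 + z^2 - 2
use: tr(b^-4 a b a) = tr(a b a b^-3) * tr(b) - tr(a b a b^-2) = x*y^4*z - y^5 - y^3*z^2 - 3*x*y^2*z + 5*y^3 + 2*y*z^2 + x*z - 5*y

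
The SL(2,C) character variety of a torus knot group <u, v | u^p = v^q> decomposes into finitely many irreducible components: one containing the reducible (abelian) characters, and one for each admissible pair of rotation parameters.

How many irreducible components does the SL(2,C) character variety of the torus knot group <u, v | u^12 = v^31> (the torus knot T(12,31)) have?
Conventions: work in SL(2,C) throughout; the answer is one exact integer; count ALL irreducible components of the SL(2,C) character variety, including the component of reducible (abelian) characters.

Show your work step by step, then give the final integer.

166

Gamma = < u, v | u^12 = v^31 > (torus knot T(12,31)); the central element u^12 = v^31 acts as +I or -I in any irreducible SL(2,C) representation.
So on each irreducible component the traces are pinned: tr(u) = 2*cos(pi*alpha/12) with 1 <= alpha <= 11, tr(v) = 2*cos(pi*beta/31) with 1 <= beta <= 30.
u^12 = (-1)^alpha I and v^31 = (-1)^beta I must agree, so alpha and beta have equal parity.
Counting: 6 odd alphas x 15 odd betas + 5 even alphas x 15 even betas = 90 + 75 = 165.
Total: 165 irreducible-character components + 1 reducible (abelian) component = 166.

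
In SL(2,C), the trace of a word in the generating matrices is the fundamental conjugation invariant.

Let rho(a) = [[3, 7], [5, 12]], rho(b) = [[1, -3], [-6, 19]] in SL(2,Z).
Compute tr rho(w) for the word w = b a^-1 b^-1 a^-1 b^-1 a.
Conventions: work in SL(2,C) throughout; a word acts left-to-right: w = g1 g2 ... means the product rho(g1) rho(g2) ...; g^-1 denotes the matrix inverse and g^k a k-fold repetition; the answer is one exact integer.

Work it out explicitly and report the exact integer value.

-3706548

rho(b) = [[1, -3], [-6, 19]]
... * rho(a^-1) = [[12, -7], [-5, 3]]  ->  [[27, -16], [-167, 99]]
... * rho(b^-1) = [[19, 3], [6, 1]]  ->  [[417, 65], [-2579, -402]]
... * rho(a^-1) = [[12, -7], [-5, 3]]  ->  [[4679, -2724], [-28938, 16847]]
... * rho(b^-1) = [[19, 3], [6, 1]]  ->  [[72557, 11313], [-448740, -69967]]
... * rho(a) = [[3, 7], [5, 12]]  ->  [[274236, 643655], [-1696055, -3980784]]
tr = 274236 + -3980784 = -3706548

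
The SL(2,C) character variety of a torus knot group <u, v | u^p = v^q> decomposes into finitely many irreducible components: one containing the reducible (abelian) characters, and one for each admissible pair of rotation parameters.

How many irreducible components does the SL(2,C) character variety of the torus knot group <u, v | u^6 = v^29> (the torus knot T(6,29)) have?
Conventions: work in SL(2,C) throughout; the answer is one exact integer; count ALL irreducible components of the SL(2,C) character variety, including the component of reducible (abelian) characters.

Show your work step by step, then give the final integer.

71

In the torus knot group T(6,29), u^6 = v^29 is central, so an irreducible representation sends it to +I or -I (Schur).
On an irreducible component, tr(u) is locked at 2*cos(pi*alpha/6) for some alpha in 1..5, and tr(v) at 2*cos(pi*beta/29) for some beta in 1..28.
u^6 = (-1)^alpha I and v^29 = (-1)^beta I must agree, so alpha and beta have equal parity.
count pairs: odd alpha (3 choices) x odd beta (14), plus even alpha (2) x even beta (14): 3*14 + 2*14 = 70.
That is 70 components of irreducible characters, and with the reducible (abelian) component the total is 71.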